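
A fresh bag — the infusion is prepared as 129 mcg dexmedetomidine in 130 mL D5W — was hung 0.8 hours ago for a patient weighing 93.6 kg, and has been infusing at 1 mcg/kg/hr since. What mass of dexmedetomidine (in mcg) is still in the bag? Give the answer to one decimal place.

Dose = 1 mcg/kg/hr × 93.6 kg = 93.6 mcg/hr
Concentration = 129 mcg ÷ 130 mL = 0.9923077 mcg/mL
Rate = 93.6 mcg/hr ÷ 0.9923077 mcg/mL = 94.32558 mL/hr
Volume infused = 94.32558 mL/hr × 0.8 hr = 75.46047 mL
Volume remaining = 130 − 75.46047 = 54.53953 mL
Drug remaining = 54.53953 mL × 0.9923077 mcg/mL = 54.12 mcg

54.1 mcg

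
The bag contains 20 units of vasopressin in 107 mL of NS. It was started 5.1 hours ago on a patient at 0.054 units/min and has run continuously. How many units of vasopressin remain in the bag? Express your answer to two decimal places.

3.48 units

0.054 units/min × 60 min/hr = 3.24 units/hr
Concentration = 20 units ÷ 107 mL = 0.1869159 units/mL
Rate = 3.24 units/hr ÷ 0.1869159 units/mL = 17.334 mL/hr
Volume infused = 17.334 mL/hr × 5.1 hr = 88.4034 mL
Volume remaining = 107 − 88.4034 = 18.5966 mL
Drug remaining = 18.5966 mL × 0.1869159 units/mL = 3.476 units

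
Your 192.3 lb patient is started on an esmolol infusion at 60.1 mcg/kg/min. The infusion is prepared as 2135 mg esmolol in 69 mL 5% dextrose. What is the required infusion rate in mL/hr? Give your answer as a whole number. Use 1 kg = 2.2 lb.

Weight = 192.3 lb ÷ 2.2 lb/kg = 87.40909 kg
Dose = 60.1 mcg/kg/min × 87.40909 kg = 5253.286 mcg/min
5253.286 mcg/min × 60 min/hr = 315197.2 mcg/hr
Concentration = 2135 mg ÷ 69 mL = 30.94203 mg/mL = 30942.03 mcg/mL
Rate = 315197.2 mcg/hr ÷ 30942.03 mcg/mL = 10.1867 mL/hr

10 mL/hr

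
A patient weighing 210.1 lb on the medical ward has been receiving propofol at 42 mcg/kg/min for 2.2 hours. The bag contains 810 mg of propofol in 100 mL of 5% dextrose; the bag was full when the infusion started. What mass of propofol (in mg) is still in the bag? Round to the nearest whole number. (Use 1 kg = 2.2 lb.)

Weight = 210.1 lb ÷ 2.2 lb/kg = 95.5 kg
Dose = 42 mcg/kg/min × 95.5 kg = 4011 mcg/min
4011 mcg/min × 60 min/hr = 240660 mcg/hr
Concentration = 810 mg ÷ 100 mL = 8.1 mg/mL = 8100 mcg/mL
Rate = 240660 mcg/hr ÷ 8100 mcg/mL = 29.71111 mL/hr
Volume infused = 29.71111 mL/hr × 2.2 hr = 65.36444 mL
Volume remaining = 100 − 65.36444 = 34.63556 mL
Drug remaining = 34.63556 mL × 8100 mcg/mL = 280548 mcg = 280.548 mg

281 mg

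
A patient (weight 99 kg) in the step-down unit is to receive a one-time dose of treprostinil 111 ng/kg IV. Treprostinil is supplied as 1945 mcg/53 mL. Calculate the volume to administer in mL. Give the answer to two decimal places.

0.30 mL

Dose = 111 ng/kg × 99 kg = 10989 ng
Concentration = 1945 mcg ÷ 53 mL = 36.69811 mcg/mL = 36698.11 ng/mL
Volume = 10989 ng ÷ 36698.11 ng/mL = 0.2994432 mL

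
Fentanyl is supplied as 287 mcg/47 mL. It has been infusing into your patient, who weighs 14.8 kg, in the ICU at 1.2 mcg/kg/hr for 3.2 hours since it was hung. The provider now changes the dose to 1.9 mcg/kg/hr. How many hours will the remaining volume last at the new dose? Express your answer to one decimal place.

Initial rate:
Dose = 1.2 mcg/kg/hr × 14.8 kg = 17.76 mcg/hr
Concentration = 287 mcg ÷ 47 mL = 6.106383 mcg/mL
Rate = 17.76 mcg/hr ÷ 6.106383 mcg/mL = 2.908432 mL/hr
Volume infused so far = 2.908432 mL/hr × 3.2 hr = 9.306983 mL
Volume remaining = 47 − 9.306983 = 37.69302 mL
New rate:
Dose = 1.9 mcg/kg/hr × 14.8 kg = 28.12 mcg/hr
Rate = 28.12 mcg/hr ÷ 6.106383 mcg/mL = 4.605017 mL/hr
Time remaining = 37.69302 mL ÷ 4.605017 mL/hr = 8.185206 hr

8.2 hours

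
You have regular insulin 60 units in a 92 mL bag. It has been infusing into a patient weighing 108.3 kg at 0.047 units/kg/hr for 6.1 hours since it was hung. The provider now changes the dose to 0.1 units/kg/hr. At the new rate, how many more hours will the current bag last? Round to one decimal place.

Initial rate:
Dose = 0.047 units/kg/hr × 108.3 kg = 5.0901 units/hr
Concentration = 60 units ÷ 92 mL = 0.6521739 units/mL
Rate = 5.0901 units/hr ÷ 0.6521739 units/mL = 7.80482 mL/hr
Volume infused so far = 7.80482 mL/hr × 6.1 hr = 47.6094 mL
Volume remaining = 92 − 47.6094 = 44.3906 mL
New rate:
Dose = 0.1 units/kg/hr × 108.3 kg = 10.83 units/hr
Rate = 10.83 units/hr ÷ 0.6521739 units/mL = 16.606 mL/hr
Time remaining = 44.3906 mL ÷ 16.606 mL/hr = 2.673166 hr

2.7 hours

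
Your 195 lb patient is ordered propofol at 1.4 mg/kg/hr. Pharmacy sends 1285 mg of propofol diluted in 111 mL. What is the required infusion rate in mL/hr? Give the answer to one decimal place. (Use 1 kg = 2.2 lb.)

10.7 mL/hr

Weight = 195 lb ÷ 2.2 lb/kg = 88.63636 kg
Dose = 1.4 mg/kg/hr × 88.63636 kg = 124.0909 mg/hr
Concentration = 1285 mg ÷ 111 mL = 11.57658 mg/mL
Rate = 124.0909 mg/hr ÷ 11.57658 mg/mL = 10.71914 mL/hr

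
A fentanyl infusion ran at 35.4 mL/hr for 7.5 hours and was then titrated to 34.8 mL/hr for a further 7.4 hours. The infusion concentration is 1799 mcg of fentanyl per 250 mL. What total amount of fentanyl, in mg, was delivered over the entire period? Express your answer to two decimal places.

3.76 mg

Concentration = 1799 mcg ÷ 250 mL = 7.196 mcg/mL
Stage 1: 35.4 mL/hr × 7.5 hr = 265.5 mL → 265.5 mL × 7.196 mcg/mL = 1910.538 mcg
Stage 2: 34.8 mL/hr × 7.4 hr = 257.52 mL → 257.52 mL × 7.196 mcg/mL = 1853.114 mcg
Total = 1910.538 + 1853.114 = 3763.652 mcg = 3.763652 mg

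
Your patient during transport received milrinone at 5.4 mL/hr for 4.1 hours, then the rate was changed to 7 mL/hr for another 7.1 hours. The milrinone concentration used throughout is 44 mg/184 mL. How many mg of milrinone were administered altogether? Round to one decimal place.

Concentration = 44 mg ÷ 184 mL = 0.2391304 mg/mL
Stage 1: 5.4 mL/hr × 4.1 hr = 22.14 mL → 22.14 mL × 0.2391304 mg/mL = 5.294348 mg
Stage 2: 7 mL/hr × 7.1 hr = 49.7 mL → 49.7 mL × 0.2391304 mg/mL = 11.88478 mg
Total = 5.294348 + 11.88478 = 17.17913 mg

17.2 mg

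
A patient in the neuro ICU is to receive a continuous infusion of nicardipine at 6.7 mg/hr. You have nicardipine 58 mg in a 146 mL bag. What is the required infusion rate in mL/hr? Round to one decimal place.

Concentration = 58 mg ÷ 146 mL = 0.3972603 mg/mL
Rate = 6.7 mg/hr ÷ 0.3972603 mg/mL = 16.86552 mL/hr

16.9 mL/hr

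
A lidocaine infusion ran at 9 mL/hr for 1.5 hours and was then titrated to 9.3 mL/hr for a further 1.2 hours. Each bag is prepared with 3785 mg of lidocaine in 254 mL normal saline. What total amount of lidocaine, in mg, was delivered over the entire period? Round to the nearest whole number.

367 mg

Concentration = 3785 mg ÷ 254 mL = 14.90157 mg/mL
Stage 1: 9 mL/hr × 1.5 hr = 13.5 mL → 13.5 mL × 14.90157 mg/mL = 201.1713 mg
Stage 2: 9.3 mL/hr × 1.2 hr = 11.16 mL → 11.16 mL × 14.90157 mg/mL = 166.3016 mg
Total = 201.1713 + 166.3016 = 367.4728 mg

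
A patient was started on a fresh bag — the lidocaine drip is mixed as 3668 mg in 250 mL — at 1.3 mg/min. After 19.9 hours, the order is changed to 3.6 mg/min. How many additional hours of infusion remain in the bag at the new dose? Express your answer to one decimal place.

Initial rate:
1.3 mg/min × 60 min/hr = 78 mg/hr
Concentration = 3668 mg ÷ 250 mL = 14.672 mg/mL
Rate = 78 mg/hr ÷ 14.672 mg/mL = 5.316249 mL/hr
Volume infused so far = 5.316249 mL/hr × 19.9 hr = 105.7933 mL
Volume remaining = 250 − 105.7933 = 144.2067 mL
New rate:
3.6 mg/min × 60 min/hr = 216 mg/hr
Rate = 216 mg/hr ÷ 14.672 mg/mL = 14.72192 mL/hr
Time remaining = 144.2067 mL ÷ 14.72192 mL/hr = 9.79537 hr

9.8 hours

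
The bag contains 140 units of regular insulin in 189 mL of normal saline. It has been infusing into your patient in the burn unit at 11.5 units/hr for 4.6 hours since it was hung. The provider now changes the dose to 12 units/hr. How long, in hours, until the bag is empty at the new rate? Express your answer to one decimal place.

Initial rate:
Concentration = 140 units ÷ 189 mL = 0.7407407 units/mL
Rate = 11.5 units/hr ÷ 0.7407407 units/mL = 15.525 mL/hr
Volume infused so far = 15.525 mL/hr × 4.6 hr = 71.415 mL
Volume remaining = 189 − 71.415 = 117.585 mL
New rate:
Rate = 12 units/hr ÷ 0.7407407 units/mL = 16.2 mL/hr
Time remaining = 117.585 mL ÷ 16.2 mL/hr = 7.258333 hr

7.3 hours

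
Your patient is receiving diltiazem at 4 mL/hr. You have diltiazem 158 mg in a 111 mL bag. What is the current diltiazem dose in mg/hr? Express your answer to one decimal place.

5.7 mg/hr

Concentration = 158 mg ÷ 111 mL = 1.423423 mg/mL
Drug rate = 4 mL/hr × 1.423423 mg/mL = 5.693694 mg/hr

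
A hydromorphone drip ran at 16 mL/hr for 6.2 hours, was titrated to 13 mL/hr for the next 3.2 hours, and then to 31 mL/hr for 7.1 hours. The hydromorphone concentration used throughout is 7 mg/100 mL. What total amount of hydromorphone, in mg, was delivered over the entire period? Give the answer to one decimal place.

25.3 mg

Concentration = 7 mg ÷ 100 mL = 0.07 mg/mL
Stage 1: 16 mL/hr × 6.2 hr = 99.2 mL → 99.2 mL × 0.07 mg/mL = 6.944 mg
Stage 2: 13 mL/hr × 3.2 hr = 41.6 mL → 41.6 mL × 0.07 mg/mL = 2.912 mg
Stage 3: 31 mL/hr × 7.1 hr = 220.1 mL → 220.1 mL × 0.07 mg/mL = 15.407 mg
Total = 6.944 + 2.912 + 15.407 = 25.263 mg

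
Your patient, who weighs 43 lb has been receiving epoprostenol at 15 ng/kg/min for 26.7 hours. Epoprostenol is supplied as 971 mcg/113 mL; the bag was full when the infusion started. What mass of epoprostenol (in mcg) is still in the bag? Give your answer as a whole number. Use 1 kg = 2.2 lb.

Weight = 43 lb ÷ 2.2 lb/kg = 19.54545 kg
Dose = 15 ng/kg/min × 19.54545 kg = 293.1818 ng/min
293.1818 ng/min × 60 min/hr = 17590.91 ng/hr
Concentration = 971 mcg ÷ 113 mL = 8.59292 mcg/mL = 8592.92 ng/mL
Rate = 17590.91 ng/hr ÷ 8592.92 ng/mL = 2.04714 mL/hr
Volume infused = 2.04714 mL/hr × 26.7 hr = 54.65863 mL
Volume remaining = 113 − 54.65863 = 58.34137 mL
Drug remaining = 58.34137 mL × 8592.92 ng/mL = 501322.7 ng = 501.3227 mcg

501 mcg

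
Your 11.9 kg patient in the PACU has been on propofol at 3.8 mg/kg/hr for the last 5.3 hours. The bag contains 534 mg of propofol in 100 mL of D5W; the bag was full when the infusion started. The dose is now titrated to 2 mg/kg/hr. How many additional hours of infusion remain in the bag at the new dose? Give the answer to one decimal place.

12.4 hours

Initial rate:
Dose = 3.8 mg/kg/hr × 11.9 kg = 45.22 mg/hr
Concentration = 534 mg ÷ 100 mL = 5.34 mg/mL
Rate = 45.22 mg/hr ÷ 5.34 mg/mL = 8.468165 mL/hr
Volume infused so far = 8.468165 mL/hr × 5.3 hr = 44.88127 mL
Volume remaining = 100 − 44.88127 = 55.11873 mL
New rate:
Dose = 2 mg/kg/hr × 11.9 kg = 23.8 mg/hr
Rate = 23.8 mg/hr ÷ 5.34 mg/mL = 4.456929 mL/hr
Time remaining = 55.11873 mL ÷ 4.456929 mL/hr = 12.36697 hr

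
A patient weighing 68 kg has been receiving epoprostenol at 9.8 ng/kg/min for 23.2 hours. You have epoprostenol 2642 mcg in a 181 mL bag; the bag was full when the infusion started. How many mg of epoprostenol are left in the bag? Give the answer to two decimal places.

1.71 mg

Dose = 9.8 ng/kg/min × 68 kg = 666.4 ng/min
666.4 ng/min × 60 min/hr = 39984 ng/hr
Concentration = 2642 mcg ÷ 181 mL = 14.59669 mcg/mL = 14596.69 ng/mL
Rate = 39984 ng/hr ÷ 14596.69 ng/mL = 2.739252 mL/hr
Volume infused = 2.739252 mL/hr × 23.2 hr = 63.55065 mL
Volume remaining = 181 − 63.55065 = 117.4494 mL
Drug remaining = 117.4494 mL × 14596.69 ng/mL = 1714371 ng = 1.714371 mg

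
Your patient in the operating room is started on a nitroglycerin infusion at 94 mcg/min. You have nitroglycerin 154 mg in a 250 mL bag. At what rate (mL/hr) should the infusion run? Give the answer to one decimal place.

9.2 mL/hr

94 mcg/min × 60 min/hr = 5640 mcg/hr
Concentration = 154 mg ÷ 250 mL = 0.616 mg/mL = 616 mcg/mL
Rate = 5640 mcg/hr ÷ 616 mcg/mL = 9.155844 mL/hr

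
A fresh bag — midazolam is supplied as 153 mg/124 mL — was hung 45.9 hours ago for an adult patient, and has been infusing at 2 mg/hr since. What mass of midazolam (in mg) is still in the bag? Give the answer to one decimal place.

61.2 mg

Concentration = 153 mg ÷ 124 mL = 1.233871 mg/mL
Rate = 2 mg/hr ÷ 1.233871 mg/mL = 1.620915 mL/hr
Volume infused = 1.620915 mL/hr × 45.9 hr = 74.4 mL
Volume remaining = 124 − 74.4 = 49.6 mL
Drug remaining = 49.6 mL × 1.233871 mg/mL = 61.2 mg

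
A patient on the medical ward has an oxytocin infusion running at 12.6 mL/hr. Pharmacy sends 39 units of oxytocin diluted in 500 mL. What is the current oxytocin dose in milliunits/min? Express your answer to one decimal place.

Concentration = 39 units ÷ 500 mL = 0.078 units/mL = 78 milliunits/mL
Drug rate = 12.6 mL/hr × 78 milliunits/mL = 982.8 milliunits/hr
982.8 milliunits/hr ÷ 60 min/hr = 16.38 milliunits/min

16.4 milliunits/min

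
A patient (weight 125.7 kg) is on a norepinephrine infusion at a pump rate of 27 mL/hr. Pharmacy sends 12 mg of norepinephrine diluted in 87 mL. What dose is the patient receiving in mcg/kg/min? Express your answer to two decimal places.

Concentration = 12 mg ÷ 87 mL = 0.137931 mg/mL = 137.931 mcg/mL
Drug rate = 27 mL/hr × 137.931 mcg/mL = 3724.138 mcg/hr
3724.138 mcg/hr ÷ 60 min/hr = 62.06897 mcg/min
62.06897 mcg/min ÷ 125.7 kg = 0.4937865 mcg/kg/min

0.49 mcg/kg/min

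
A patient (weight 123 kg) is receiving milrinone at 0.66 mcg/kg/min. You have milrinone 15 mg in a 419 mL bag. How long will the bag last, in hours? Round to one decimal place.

Dose = 0.66 mcg/kg/min × 123 kg = 81.18 mcg/min
81.18 mcg/min × 60 min/hr = 4870.8 mcg/hr
Concentration = 15 mg ÷ 419 mL = 0.03579952 mg/mL = 35.79952 mcg/mL
Rate = 4870.8 mcg/hr ÷ 35.79952 mcg/mL = 136.0577 mL/hr
Duration = 419 mL ÷ 136.0577 mL/hr = 3.079576 hr

3.1 hours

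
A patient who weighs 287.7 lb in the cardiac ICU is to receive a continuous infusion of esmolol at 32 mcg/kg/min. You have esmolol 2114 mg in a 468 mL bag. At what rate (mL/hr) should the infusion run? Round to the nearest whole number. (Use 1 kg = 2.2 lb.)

56 mL/hr

Weight = 287.7 lb ÷ 2.2 lb/kg = 130.7727 kg
Dose = 32 mcg/kg/min × 130.7727 kg = 4184.727 mcg/min
4184.727 mcg/min × 60 min/hr = 251083.6 mcg/hr
Concentration = 2114 mg ÷ 468 mL = 4.517094 mg/mL = 4517.094 mcg/mL
Rate = 251083.6 mcg/hr ÷ 4517.094 mcg/mL = 55.58521 mL/hr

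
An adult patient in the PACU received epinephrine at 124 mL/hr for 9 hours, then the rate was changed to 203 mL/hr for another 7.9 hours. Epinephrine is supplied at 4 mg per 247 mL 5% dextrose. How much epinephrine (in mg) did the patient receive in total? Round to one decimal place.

44.0 mg

Concentration = 4 mg ÷ 247 mL = 0.01619433 mg/mL
Stage 1: 124 mL/hr × 9 hr = 1116 mL → 1116 mL × 0.01619433 mg/mL = 18.07287 mg
Stage 2: 203 mL/hr × 7.9 hr = 1603.7 mL → 1603.7 mL × 0.01619433 mg/mL = 25.97085 mg
Total = 18.07287 + 25.97085 = 44.04372 mg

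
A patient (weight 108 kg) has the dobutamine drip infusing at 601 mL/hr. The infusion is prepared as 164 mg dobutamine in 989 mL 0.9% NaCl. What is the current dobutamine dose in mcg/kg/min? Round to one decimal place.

Concentration = 164 mg ÷ 989 mL = 0.1658241 mg/mL = 165.8241 mcg/mL
Drug rate = 601 mL/hr × 165.8241 mcg/mL = 99660.26 mcg/hr
99660.26 mcg/hr ÷ 60 min/hr = 1661.004 mcg/min
1661.004 mcg/min ÷ 108 kg = 15.37967 mcg/kg/min

15.4 mcg/kg/min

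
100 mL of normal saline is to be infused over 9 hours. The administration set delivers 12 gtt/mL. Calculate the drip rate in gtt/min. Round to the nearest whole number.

2 gtt/min

100 mL ÷ (9 hr × 60 = 540 min) = 0.1851852 mL/min
0.1851852 mL/min × 12 gtt/mL = 2.222222 gtt/min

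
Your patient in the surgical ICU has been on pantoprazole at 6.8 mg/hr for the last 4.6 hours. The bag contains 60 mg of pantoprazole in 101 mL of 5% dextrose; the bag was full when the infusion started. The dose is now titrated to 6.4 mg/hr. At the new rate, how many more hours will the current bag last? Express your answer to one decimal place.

4.5 hours

Initial rate:
Concentration = 60 mg ÷ 101 mL = 0.5940594 mg/mL
Rate = 6.8 mg/hr ÷ 0.5940594 mg/mL = 11.44667 mL/hr
Volume infused so far = 11.44667 mL/hr × 4.6 hr = 52.65467 mL
Volume remaining = 101 − 52.65467 = 48.34533 mL
New rate:
Rate = 6.4 mg/hr ÷ 0.5940594 mg/mL = 10.77333 mL/hr
Time remaining = 48.34533 mL ÷ 10.77333 mL/hr = 4.4875 hr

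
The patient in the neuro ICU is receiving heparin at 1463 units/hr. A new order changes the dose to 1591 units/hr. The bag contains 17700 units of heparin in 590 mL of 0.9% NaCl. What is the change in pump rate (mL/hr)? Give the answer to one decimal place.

4.3 mL/hr

At the current dose:
Concentration = 17700 units ÷ 590 mL = 30 units/mL
Rate = 1463 units/hr ÷ 30 units/mL = 48.76667 mL/hr
At the new dose:
Rate = 1591 units/hr ÷ 30 units/mL = 53.03333 mL/hr
Change = 53.03333 − 48.76667 = 4.266667 mL/hr → 4.266667 mL/hr increase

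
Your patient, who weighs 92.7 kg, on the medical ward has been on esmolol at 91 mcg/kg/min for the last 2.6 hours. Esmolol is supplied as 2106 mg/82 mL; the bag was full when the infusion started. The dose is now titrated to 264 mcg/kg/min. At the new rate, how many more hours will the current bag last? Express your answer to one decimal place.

Initial rate:
Dose = 91 mcg/kg/min × 92.7 kg = 8435.7 mcg/min
8435.7 mcg/min × 60 min/hr = 506142 mcg/hr
Concentration = 2106 mg ÷ 82 mL = 25.68293 mg/mL = 25682.93 mcg/mL
Rate = 506142 mcg/hr ÷ 25682.93 mcg/mL = 19.70733 mL/hr
Volume infused so far = 19.70733 mL/hr × 2.6 hr = 51.23907 mL
Volume remaining = 82 − 51.23907 = 30.76093 mL
New rate:
Dose = 264 mcg/kg/min × 92.7 kg = 24472.8 mcg/min
24472.8 mcg/min × 60 min/hr = 1468368 mcg/hr
Rate = 1468368 mcg/hr ÷ 25682.93 mcg/mL = 57.17292 mL/hr
Time remaining = 30.76093 mL ÷ 57.17292 mL/hr = 0.5380332 hr

0.5 hours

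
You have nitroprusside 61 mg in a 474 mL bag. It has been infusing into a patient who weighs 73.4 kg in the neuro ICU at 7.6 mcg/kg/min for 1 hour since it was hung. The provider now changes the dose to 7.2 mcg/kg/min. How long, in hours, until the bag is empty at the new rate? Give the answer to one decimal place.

Initial rate:
Dose = 7.6 mcg/kg/min × 73.4 kg = 557.84 mcg/min
557.84 mcg/min × 60 min/hr = 33470.4 mcg/hr
Concentration = 61 mg ÷ 474 mL = 0.128692 mg/mL = 128.692 mcg/mL
Rate = 33470.4 mcg/hr ÷ 128.692 mcg/mL = 260.0815 mL/hr
Volume infused so far = 260.0815 mL/hr × 1 hr = 260.0815 mL
Volume remaining = 474 − 260.0815 = 213.9185 mL
New rate:
Dose = 7.2 mcg/kg/min × 73.4 kg = 528.48 mcg/min
528.48 mcg/min × 60 min/hr = 31708.8 mcg/hr
Rate = 31708.8 mcg/hr ÷ 128.692 mcg/mL = 246.393 mL/hr
Time remaining = 213.9185 mL ÷ 246.393 mL/hr = 0.8682006 hr

0.9 hours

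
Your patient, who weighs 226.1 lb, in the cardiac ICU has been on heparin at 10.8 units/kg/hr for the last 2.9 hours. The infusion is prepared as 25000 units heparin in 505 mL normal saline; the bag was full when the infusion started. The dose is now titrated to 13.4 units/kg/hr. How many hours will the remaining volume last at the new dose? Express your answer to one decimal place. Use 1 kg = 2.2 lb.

15.8 hours

Initial rate:
Weight = 226.1 lb ÷ 2.2 lb/kg = 102.7727 kg
Dose = 10.8 units/kg/hr × 102.7727 kg = 1109.945 units/hr
Concentration = 25000 units ÷ 505 mL = 49.50495 units/mL
Rate = 1109.945 units/hr ÷ 49.50495 units/mL = 22.4209 mL/hr
Volume infused so far = 22.4209 mL/hr × 2.9 hr = 65.0206 mL
Volume remaining = 505 − 65.0206 = 439.9794 mL
New rate:
Dose = 13.4 units/kg/hr × 102.7727 kg = 1377.155 units/hr
Rate = 1377.155 units/hr ÷ 49.50495 units/mL = 27.81852 mL/hr
Time remaining = 439.9794 mL ÷ 27.81852 mL/hr = 15.81606 hr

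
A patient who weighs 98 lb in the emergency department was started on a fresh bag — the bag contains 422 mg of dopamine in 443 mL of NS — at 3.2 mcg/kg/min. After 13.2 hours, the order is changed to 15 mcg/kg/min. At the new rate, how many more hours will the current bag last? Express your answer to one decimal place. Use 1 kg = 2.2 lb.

7.7 hours

Initial rate:
Weight = 98 lb ÷ 2.2 lb/kg = 44.54545 kg
Dose = 3.2 mcg/kg/min × 44.54545 kg = 142.5455 mcg/min
142.5455 mcg/min × 60 min/hr = 8552.727 mcg/hr
Concentration = 422 mg ÷ 443 mL = 0.9525959 mg/mL = 952.5959 mcg/mL
Rate = 8552.727 mcg/hr ÷ 952.5959 mcg/mL = 8.978337 mL/hr
Volume infused so far = 8.978337 mL/hr × 13.2 hr = 118.514 mL
Volume remaining = 443 − 118.514 = 324.486 mL
New rate:
Dose = 15 mcg/kg/min × 44.54545 kg = 668.1818 mcg/min
668.1818 mcg/min × 60 min/hr = 40090.91 mcg/hr
Rate = 40090.91 mcg/hr ÷ 952.5959 mcg/mL = 42.08595 mL/hr
Time remaining = 324.486 mL ÷ 42.08595 mL/hr = 7.710077 hr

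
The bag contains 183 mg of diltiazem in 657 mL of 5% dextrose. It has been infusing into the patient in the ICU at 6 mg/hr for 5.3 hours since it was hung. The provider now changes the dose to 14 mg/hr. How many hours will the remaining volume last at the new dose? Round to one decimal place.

Initial rate:
Concentration = 183 mg ÷ 657 mL = 0.2785388 mg/mL
Rate = 6 mg/hr ÷ 0.2785388 mg/mL = 21.54098 mL/hr
Volume infused so far = 21.54098 mL/hr × 5.3 hr = 114.1672 mL
Volume remaining = 657 − 114.1672 = 542.8328 mL
New rate:
Rate = 14 mg/hr ÷ 0.2785388 mg/mL = 50.2623 mL/hr
Time remaining = 542.8328 mL ÷ 50.2623 mL/hr = 10.8 hr

10.8 hours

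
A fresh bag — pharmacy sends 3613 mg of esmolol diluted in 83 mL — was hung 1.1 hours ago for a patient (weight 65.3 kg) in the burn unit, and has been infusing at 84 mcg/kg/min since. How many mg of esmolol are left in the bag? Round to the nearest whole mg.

3251 mg

Dose = 84 mcg/kg/min × 65.3 kg = 5485.2 mcg/min
5485.2 mcg/min × 60 min/hr = 329112 mcg/hr
Concentration = 3613 mg ÷ 83 mL = 43.53012 mg/mL = 43530.12 mcg/mL
Rate = 329112 mcg/hr ÷ 43530.12 mcg/mL = 7.560558 mL/hr
Volume infused = 7.560558 mL/hr × 1.1 hr = 8.316614 mL
Volume remaining = 83 − 8.316614 = 74.68339 mL
Drug remaining = 74.68339 mL × 43530.12 mcg/mL = 3250977 mcg = 3250.977 mg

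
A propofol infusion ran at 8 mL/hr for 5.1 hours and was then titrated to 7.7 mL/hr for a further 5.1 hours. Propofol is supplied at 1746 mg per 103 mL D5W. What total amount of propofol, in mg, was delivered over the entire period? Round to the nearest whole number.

Concentration = 1746 mg ÷ 103 mL = 16.95146 mg/mL
Stage 1: 8 mL/hr × 5.1 hr = 40.8 mL → 40.8 mL × 16.95146 mg/mL = 691.6194 mg
Stage 2: 7.7 mL/hr × 5.1 hr = 39.27 mL → 39.27 mL × 16.95146 mg/mL = 665.6837 mg
Total = 691.6194 + 665.6837 = 1357.303 mg

1357 mg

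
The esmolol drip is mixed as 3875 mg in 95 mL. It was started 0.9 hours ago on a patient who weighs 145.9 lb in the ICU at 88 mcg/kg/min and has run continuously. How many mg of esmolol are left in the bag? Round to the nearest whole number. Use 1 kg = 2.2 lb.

Weight = 145.9 lb ÷ 2.2 lb/kg = 66.31818 kg
Dose = 88 mcg/kg/min × 66.31818 kg = 5836 mcg/min
5836 mcg/min × 60 min/hr = 350160 mcg/hr
Concentration = 3875 mg ÷ 95 mL = 40.78947 mg/mL = 40789.47 mcg/mL
Rate = 350160 mcg/hr ÷ 40789.47 mcg/mL = 8.584568 mL/hr
Volume infused = 8.584568 mL/hr × 0.9 hr = 7.726111 mL
Volume remaining = 95 − 7.726111 = 87.27389 mL
Drug remaining = 87.27389 mL × 40789.47 mcg/mL = 3559856 mcg = 3559.856 mg

3560 mg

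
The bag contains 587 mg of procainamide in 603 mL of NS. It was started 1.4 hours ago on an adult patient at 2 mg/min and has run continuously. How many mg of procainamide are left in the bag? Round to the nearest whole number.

2 mg/min × 60 min/hr = 120 mg/hr
Concentration = 587 mg ÷ 603 mL = 0.973466 mg/mL
Rate = 120 mg/hr ÷ 0.973466 mg/mL = 123.2709 mL/hr
Volume infused = 123.2709 mL/hr × 1.4 hr = 172.5792 mL
Volume remaining = 603 − 172.5792 = 430.4208 mL
Drug remaining = 430.4208 mL × 0.973466 mg/mL = 419 mg

419 mg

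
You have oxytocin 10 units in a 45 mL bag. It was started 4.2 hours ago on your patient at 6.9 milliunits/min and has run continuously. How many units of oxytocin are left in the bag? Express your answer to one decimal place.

8.3 units

6.9 milliunits/min × 60 min/hr = 414 milliunits/hr
Concentration = 10 units ÷ 45 mL = 0.2222222 units/mL = 222.2222 milliunits/mL
Rate = 414 milliunits/hr ÷ 222.2222 milliunits/mL = 1.863 mL/hr
Volume infused = 1.863 mL/hr × 4.2 hr = 7.8246 mL
Volume remaining = 45 − 7.8246 = 37.1754 mL
Drug remaining = 37.1754 mL × 222.2222 milliunits/mL = 8261.2 milliunits = 8.2612 units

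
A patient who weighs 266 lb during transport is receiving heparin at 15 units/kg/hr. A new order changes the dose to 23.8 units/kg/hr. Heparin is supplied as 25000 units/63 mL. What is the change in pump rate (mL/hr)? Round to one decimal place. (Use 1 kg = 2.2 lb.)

At the current dose:
Weight = 266 lb ÷ 2.2 lb/kg = 120.9091 kg
Dose = 15 units/kg/hr × 120.9091 kg = 1813.636 units/hr
Concentration = 25000 units ÷ 63 mL = 396.8254 units/mL
Rate = 1813.636 units/hr ÷ 396.8254 units/mL = 4.570364 mL/hr
At the new dose:
Dose = 23.8 units/kg/hr × 120.9091 kg = 2877.636 units/hr
Rate = 2877.636 units/hr ÷ 396.8254 units/mL = 7.251644 mL/hr
Change = 7.251644 − 4.570364 = 2.68128 mL/hr → 2.68128 mL/hr increase

2.7 mL/hr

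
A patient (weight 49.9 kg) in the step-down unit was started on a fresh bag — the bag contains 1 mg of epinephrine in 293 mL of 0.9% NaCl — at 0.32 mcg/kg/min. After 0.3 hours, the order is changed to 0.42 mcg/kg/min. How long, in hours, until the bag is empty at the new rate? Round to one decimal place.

0.6 hours

Initial rate:
Dose = 0.32 mcg/kg/min × 49.9 kg = 15.968 mcg/min
15.968 mcg/min × 60 min/hr = 958.08 mcg/hr
Concentration = 1 mg ÷ 293 mL = 0.003412969 mg/mL = 3.412969 mcg/mL
Rate = 958.08 mcg/hr ÷ 3.412969 mcg/mL = 280.7174 mL/hr
Volume infused so far = 280.7174 mL/hr × 0.3 hr = 84.21523 mL
Volume remaining = 293 − 84.21523 = 208.7848 mL
New rate:
Dose = 0.42 mcg/kg/min × 49.9 kg = 20.958 mcg/min
20.958 mcg/min × 60 min/hr = 1257.48 mcg/hr
Rate = 1257.48 mcg/hr ÷ 3.412969 mcg/mL = 368.4416 mL/hr
Time remaining = 208.7848 mL ÷ 368.4416 mL/hr = 0.5666698 hr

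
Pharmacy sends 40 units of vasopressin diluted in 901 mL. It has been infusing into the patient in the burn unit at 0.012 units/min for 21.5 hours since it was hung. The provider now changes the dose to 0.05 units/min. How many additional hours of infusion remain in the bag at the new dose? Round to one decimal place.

Initial rate:
0.012 units/min × 60 min/hr = 0.72 units/hr
Concentration = 40 units ÷ 901 mL = 0.04439512 units/mL
Rate = 0.72 units/hr ÷ 0.04439512 units/mL = 16.218 mL/hr
Volume infused so far = 16.218 mL/hr × 21.5 hr = 348.687 mL
Volume remaining = 901 − 348.687 = 552.313 mL
New rate:
0.05 units/min × 60 min/hr = 3 units/hr
Rate = 3 units/hr ÷ 0.04439512 units/mL = 67.575 mL/hr
Time remaining = 552.313 mL ÷ 67.575 mL/hr = 8.173333 hr

8.2 hours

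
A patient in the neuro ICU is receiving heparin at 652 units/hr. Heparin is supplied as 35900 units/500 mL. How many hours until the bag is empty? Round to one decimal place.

55.1 hours

Concentration = 35900 units ÷ 500 mL = 71.8 units/mL
Rate = 652 units/hr ÷ 71.8 units/mL = 9.08078 mL/hr
Duration = 500 mL ÷ 9.08078 mL/hr = 55.06135 hr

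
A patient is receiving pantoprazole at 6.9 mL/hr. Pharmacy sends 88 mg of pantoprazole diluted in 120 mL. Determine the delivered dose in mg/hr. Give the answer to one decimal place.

Concentration = 88 mg ÷ 120 mL = 0.7333333 mg/mL
Drug rate = 6.9 mL/hr × 0.7333333 mg/mL = 5.06 mg/hr

5.1 mg/hr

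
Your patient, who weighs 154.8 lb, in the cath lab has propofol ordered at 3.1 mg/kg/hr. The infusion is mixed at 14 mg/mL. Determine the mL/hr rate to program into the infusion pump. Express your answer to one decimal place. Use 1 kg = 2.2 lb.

15.6 mL/hr

Weight = 154.8 lb ÷ 2.2 lb/kg = 70.36364 kg
Dose = 3.1 mg/kg/hr × 70.36364 kg = 218.1273 mg/hr
Rate = 218.1273 mg/hr ÷ 14 mg/mL = 15.58052 mL/hr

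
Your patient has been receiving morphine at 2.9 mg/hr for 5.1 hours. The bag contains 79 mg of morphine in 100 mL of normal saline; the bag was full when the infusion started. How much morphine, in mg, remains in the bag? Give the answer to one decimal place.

64.2 mg

Concentration = 79 mg ÷ 100 mL = 0.79 mg/mL
Rate = 2.9 mg/hr ÷ 0.79 mg/mL = 3.670886 mL/hr
Volume infused = 3.670886 mL/hr × 5.1 hr = 18.72152 mL
Volume remaining = 100 − 18.72152 = 81.27848 mL
Drug remaining = 81.27848 mL × 0.79 mg/mL = 64.21 mg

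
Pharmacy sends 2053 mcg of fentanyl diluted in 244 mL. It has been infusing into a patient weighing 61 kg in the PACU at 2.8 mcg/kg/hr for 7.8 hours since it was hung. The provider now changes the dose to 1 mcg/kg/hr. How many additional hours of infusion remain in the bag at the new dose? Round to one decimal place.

11.8 hours

Initial rate:
Dose = 2.8 mcg/kg/hr × 61 kg = 170.8 mcg/hr
Concentration = 2053 mcg ÷ 244 mL = 8.413934 mcg/mL
Rate = 170.8 mcg/hr ÷ 8.413934 mcg/mL = 20.29966 mL/hr
Volume infused so far = 20.29966 mL/hr × 7.8 hr = 158.3373 mL
Volume remaining = 244 − 158.3373 = 85.66266 mL
New rate:
Dose = 1 mcg/kg/hr × 61 kg = 61 mcg/hr
Rate = 61 mcg/hr ÷ 8.413934 mcg/mL = 7.249878 mL/hr
Time remaining = 85.66266 mL ÷ 7.249878 mL/hr = 11.81574 hr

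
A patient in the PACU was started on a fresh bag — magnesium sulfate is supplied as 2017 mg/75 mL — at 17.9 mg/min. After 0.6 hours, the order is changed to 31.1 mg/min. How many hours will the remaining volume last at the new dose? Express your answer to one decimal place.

Initial rate:
17.9 mg/min × 60 min/hr = 1074 mg/hr
Concentration = 2017 mg ÷ 75 mL = 26.89333 mg/mL
Rate = 1074 mg/hr ÷ 26.89333 mg/mL = 39.93555 mL/hr
Volume infused so far = 39.93555 mL/hr × 0.6 hr = 23.96133 mL
Volume remaining = 75 − 23.96133 = 51.03867 mL
New rate:
31.1 mg/min × 60 min/hr = 1866 mg/hr
Rate = 1866 mg/hr ÷ 26.89333 mg/mL = 69.38523 mL/hr
Time remaining = 51.03867 mL ÷ 69.38523 mL/hr = 0.7355841 hr

0.7 hours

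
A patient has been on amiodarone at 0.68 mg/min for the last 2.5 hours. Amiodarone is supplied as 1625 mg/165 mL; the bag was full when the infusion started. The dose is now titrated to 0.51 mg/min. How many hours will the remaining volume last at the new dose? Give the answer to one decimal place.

Initial rate:
0.68 mg/min × 60 min/hr = 40.8 mg/hr
Concentration = 1625 mg ÷ 165 mL = 9.848485 mg/mL
Rate = 40.8 mg/hr ÷ 9.848485 mg/mL = 4.142769 mL/hr
Volume infused so far = 4.142769 mL/hr × 2.5 hr = 10.35692 mL
Volume remaining = 165 − 10.35692 = 154.6431 mL
New rate:
0.51 mg/min × 60 min/hr = 30.6 mg/hr
Rate = 30.6 mg/hr ÷ 9.848485 mg/mL = 3.107077 mL/hr
Time remaining = 154.6431 mL ÷ 3.107077 mL/hr = 49.77124 hr

49.8 hours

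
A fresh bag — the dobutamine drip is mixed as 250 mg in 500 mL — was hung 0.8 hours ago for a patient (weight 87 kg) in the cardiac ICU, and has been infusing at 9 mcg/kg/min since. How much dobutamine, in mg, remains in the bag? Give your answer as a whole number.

Dose = 9 mcg/kg/min × 87 kg = 783 mcg/min
783 mcg/min × 60 min/hr = 46980 mcg/hr
Concentration = 250 mg ÷ 500 mL = 0.5 mg/mL = 500 mcg/mL
Rate = 46980 mcg/hr ÷ 500 mcg/mL = 93.96 mL/hr
Volume infused = 93.96 mL/hr × 0.8 hr = 75.168 mL
Volume remaining = 500 − 75.168 = 424.832 mL
Drug remaining = 424.832 mL × 500 mcg/mL = 212416 mcg = 212.416 mg

212 mg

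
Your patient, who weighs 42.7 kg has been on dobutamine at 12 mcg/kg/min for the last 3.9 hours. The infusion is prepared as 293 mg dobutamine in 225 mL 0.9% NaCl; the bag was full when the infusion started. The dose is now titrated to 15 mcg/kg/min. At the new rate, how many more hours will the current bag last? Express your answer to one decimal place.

Initial rate:
Dose = 12 mcg/kg/min × 42.7 kg = 512.4 mcg/min
512.4 mcg/min × 60 min/hr = 30744 mcg/hr
Concentration = 293 mg ÷ 225 mL = 1.302222 mg/mL = 1302.222 mcg/mL
Rate = 30744 mcg/hr ÷ 1302.222 mcg/mL = 23.60887 mL/hr
Volume infused so far = 23.60887 mL/hr × 3.9 hr = 92.07461 mL
Volume remaining = 225 − 92.07461 = 132.9254 mL
New rate:
Dose = 15 mcg/kg/min × 42.7 kg = 640.5 mcg/min
640.5 mcg/min × 60 min/hr = 38430 mcg/hr
Rate = 38430 mcg/hr ÷ 1302.222 mcg/mL = 29.51109 mL/hr
Time remaining = 132.9254 mL ÷ 29.51109 mL/hr = 4.504252 hr

4.5 hours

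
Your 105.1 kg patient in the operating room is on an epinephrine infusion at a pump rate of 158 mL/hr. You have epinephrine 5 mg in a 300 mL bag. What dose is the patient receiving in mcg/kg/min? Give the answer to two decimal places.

0.42 mcg/kg/min

Concentration = 5 mg ÷ 300 mL = 0.01666667 mg/mL = 16.66667 mcg/mL
Drug rate = 158 mL/hr × 16.66667 mcg/mL = 2633.333 mcg/hr
2633.333 mcg/hr ÷ 60 min/hr = 43.88889 mcg/min
43.88889 mcg/min ÷ 105.1 kg = 0.4175917 mcg/kg/min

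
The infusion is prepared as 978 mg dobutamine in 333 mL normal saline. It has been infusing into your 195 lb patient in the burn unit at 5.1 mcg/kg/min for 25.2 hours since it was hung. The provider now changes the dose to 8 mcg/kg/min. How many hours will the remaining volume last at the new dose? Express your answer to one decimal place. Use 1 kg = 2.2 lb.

6.9 hours

Initial rate:
Weight = 195 lb ÷ 2.2 lb/kg = 88.63636 kg
Dose = 5.1 mcg/kg/min × 88.63636 kg = 452.0455 mcg/min
452.0455 mcg/min × 60 min/hr = 27122.73 mcg/hr
Concentration = 978 mg ÷ 333 mL = 2.936937 mg/mL = 2936.937 mcg/mL
Rate = 27122.73 mcg/hr ÷ 2936.937 mcg/mL = 9.235039 mL/hr
Volume infused so far = 9.235039 mL/hr × 25.2 hr = 232.723 mL
Volume remaining = 333 − 232.723 = 100.277 mL
New rate:
Dose = 8 mcg/kg/min × 88.63636 kg = 709.0909 mcg/min
709.0909 mcg/min × 60 min/hr = 42545.45 mcg/hr
Rate = 42545.45 mcg/hr ÷ 2936.937 mcg/mL = 14.48634 mL/hr
Time remaining = 100.277 mL ÷ 14.48634 mL/hr = 6.922179 hr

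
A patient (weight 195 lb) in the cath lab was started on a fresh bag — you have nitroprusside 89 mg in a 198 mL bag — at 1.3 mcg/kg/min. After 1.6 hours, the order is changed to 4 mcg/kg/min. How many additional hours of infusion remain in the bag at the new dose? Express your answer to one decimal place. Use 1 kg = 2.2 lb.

Initial rate:
Weight = 195 lb ÷ 2.2 lb/kg = 88.63636 kg
Dose = 1.3 mcg/kg/min × 88.63636 kg = 115.2273 mcg/min
115.2273 mcg/min × 60 min/hr = 6913.636 mcg/hr
Concentration = 89 mg ÷ 198 mL = 0.4494949 mg/mL = 449.4949 mcg/mL
Rate = 6913.636 mcg/hr ÷ 449.4949 mcg/mL = 15.3809 mL/hr
Volume infused so far = 15.3809 mL/hr × 1.6 hr = 24.60944 mL
Volume remaining = 198 − 24.60944 = 173.3906 mL
New rate:
Dose = 4 mcg/kg/min × 88.63636 kg = 354.5455 mcg/min
354.5455 mcg/min × 60 min/hr = 21272.73 mcg/hr
Rate = 21272.73 mcg/hr ÷ 449.4949 mcg/mL = 47.32584 mL/hr
Time remaining = 173.3906 mL ÷ 47.32584 mL/hr = 3.663761 hr

3.7 hours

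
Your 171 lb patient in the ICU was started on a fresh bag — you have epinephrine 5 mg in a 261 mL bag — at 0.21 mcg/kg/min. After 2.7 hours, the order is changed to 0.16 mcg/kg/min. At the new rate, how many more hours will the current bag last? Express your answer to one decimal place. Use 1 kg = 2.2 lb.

Initial rate:
Weight = 171 lb ÷ 2.2 lb/kg = 77.72727 kg
Dose = 0.21 mcg/kg/min × 77.72727 kg = 16.32273 mcg/min
16.32273 mcg/min × 60 min/hr = 979.3636 mcg/hr
Concentration = 5 mg ÷ 261 mL = 0.01915709 mg/mL = 19.15709 mcg/mL
Rate = 979.3636 mcg/hr ÷ 19.15709 mcg/mL = 51.12278 mL/hr
Volume infused so far = 51.12278 mL/hr × 2.7 hr = 138.0315 mL
Volume remaining = 261 − 138.0315 = 122.9685 mL
New rate:
Dose = 0.16 mcg/kg/min × 77.72727 kg = 12.43636 mcg/min
12.43636 mcg/min × 60 min/hr = 746.1818 mcg/hr
Rate = 746.1818 mcg/hr ÷ 19.15709 mcg/mL = 38.95069 mL/hr
Time remaining = 122.9685 mL ÷ 38.95069 mL/hr = 3.15703 hr

3.2 hours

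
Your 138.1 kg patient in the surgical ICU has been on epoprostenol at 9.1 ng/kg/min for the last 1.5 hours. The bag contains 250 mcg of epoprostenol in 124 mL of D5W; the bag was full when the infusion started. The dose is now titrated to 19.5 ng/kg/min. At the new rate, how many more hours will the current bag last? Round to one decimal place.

0.8 hours

Initial rate:
Dose = 9.1 ng/kg/min × 138.1 kg = 1256.71 ng/min
1256.71 ng/min × 60 min/hr = 75402.6 ng/hr
Concentration = 250 mcg ÷ 124 mL = 2.016129 mcg/mL = 2016.129 ng/mL
Rate = 75402.6 ng/hr ÷ 2016.129 ng/mL = 37.39969 mL/hr
Volume infused so far = 37.39969 mL/hr × 1.5 hr = 56.09953 mL
Volume remaining = 124 − 56.09953 = 67.90047 mL
New rate:
Dose = 19.5 ng/kg/min × 138.1 kg = 2692.95 ng/min
2692.95 ng/min × 60 min/hr = 161577 ng/hr
Rate = 161577 ng/hr ÷ 2016.129 ng/mL = 80.14219 mL/hr
Time remaining = 67.90047 mL ÷ 80.14219 mL/hr = 0.8472499 hr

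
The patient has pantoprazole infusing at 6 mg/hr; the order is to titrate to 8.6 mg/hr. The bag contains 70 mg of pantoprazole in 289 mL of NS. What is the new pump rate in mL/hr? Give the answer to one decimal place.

35.5 mL/hr

Concentration = 70 mg ÷ 289 mL = 0.2422145 mg/mL
Rate = 8.6 mg/hr ÷ 0.2422145 mg/mL = 35.50571 mL/hr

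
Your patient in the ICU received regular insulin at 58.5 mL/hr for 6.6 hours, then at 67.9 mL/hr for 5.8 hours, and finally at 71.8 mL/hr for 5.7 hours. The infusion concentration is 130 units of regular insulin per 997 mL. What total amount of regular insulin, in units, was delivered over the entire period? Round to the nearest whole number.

155 units

Concentration = 130 units ÷ 997 mL = 0.1303912 units/mL
Stage 1: 58.5 mL/hr × 6.6 hr = 386.1 mL → 386.1 mL × 0.1303912 units/mL = 50.34403 units
Stage 2: 67.9 mL/hr × 5.8 hr = 393.82 mL → 393.82 mL × 0.1303912 units/mL = 51.35065 units
Stage 3: 71.8 mL/hr × 5.7 hr = 409.26 mL → 409.26 mL × 0.1303912 units/mL = 53.36389 units
Total = 50.34403 + 51.35065 + 53.36389 = 155.0586 units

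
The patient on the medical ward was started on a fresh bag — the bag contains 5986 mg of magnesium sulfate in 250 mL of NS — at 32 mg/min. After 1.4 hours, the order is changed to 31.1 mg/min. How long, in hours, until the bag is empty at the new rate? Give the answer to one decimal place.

Initial rate:
32 mg/min × 60 min/hr = 1920 mg/hr
Concentration = 5986 mg ÷ 250 mL = 23.944 mg/mL
Rate = 1920 mg/hr ÷ 23.944 mg/mL = 80.1871 mL/hr
Volume infused so far = 80.1871 mL/hr × 1.4 hr = 112.2619 mL
Volume remaining = 250 − 112.2619 = 137.7381 mL
New rate:
31.1 mg/min × 60 min/hr = 1866 mg/hr
Rate = 1866 mg/hr ÷ 23.944 mg/mL = 77.93184 mL/hr
Time remaining = 137.7381 mL ÷ 77.93184 mL/hr = 1.767417 hr

1.8 hours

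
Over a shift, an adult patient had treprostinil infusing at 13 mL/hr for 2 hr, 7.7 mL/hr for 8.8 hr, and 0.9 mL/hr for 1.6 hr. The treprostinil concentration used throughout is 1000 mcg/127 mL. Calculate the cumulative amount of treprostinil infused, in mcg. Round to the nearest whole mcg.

Concentration = 1000 mcg ÷ 127 mL = 7.874016 mcg/mL
Stage 1: 13 mL/hr × 2 hr = 26 mL → 26 mL × 7.874016 mcg/mL = 204.7244 mcg
Stage 2: 7.7 mL/hr × 8.8 hr = 67.76 mL → 67.76 mL × 7.874016 mcg/mL = 533.5433 mcg
Stage 3: 0.9 mL/hr × 1.6 hr = 1.44 mL → 1.44 mL × 7.874016 mcg/mL = 11.33858 mcg
Total = 204.7244 + 533.5433 + 11.33858 = 749.6063 mcg

750 mcg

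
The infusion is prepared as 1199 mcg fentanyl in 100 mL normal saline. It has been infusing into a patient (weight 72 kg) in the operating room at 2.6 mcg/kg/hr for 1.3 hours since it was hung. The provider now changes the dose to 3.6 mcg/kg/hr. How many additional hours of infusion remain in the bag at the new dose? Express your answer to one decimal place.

Initial rate:
Dose = 2.6 mcg/kg/hr × 72 kg = 187.2 mcg/hr
Concentration = 1199 mcg ÷ 100 mL = 11.99 mcg/mL
Rate = 187.2 mcg/hr ÷ 11.99 mcg/mL = 15.61301 mL/hr
Volume infused so far = 15.61301 mL/hr × 1.3 hr = 20.29691 mL
Volume remaining = 100 − 20.29691 = 79.70309 mL
New rate:
Dose = 3.6 mcg/kg/hr × 72 kg = 259.2 mcg/hr
Rate = 259.2 mcg/hr ÷ 11.99 mcg/mL = 21.61802 mL/hr
Time remaining = 79.70309 mL ÷ 21.61802 mL/hr = 3.686883 hr

3.7 hours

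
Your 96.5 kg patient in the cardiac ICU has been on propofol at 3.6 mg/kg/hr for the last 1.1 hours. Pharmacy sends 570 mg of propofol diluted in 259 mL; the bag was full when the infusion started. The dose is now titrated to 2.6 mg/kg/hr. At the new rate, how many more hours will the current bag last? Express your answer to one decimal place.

0.7 hours

Initial rate:
Dose = 3.6 mg/kg/hr × 96.5 kg = 347.4 mg/hr
Concentration = 570 mg ÷ 259 mL = 2.200772 mg/mL
Rate = 347.4 mg/hr ÷ 2.200772 mg/mL = 157.8537 mL/hr
Volume infused so far = 157.8537 mL/hr × 1.1 hr = 173.6391 mL
Volume remaining = 259 − 173.6391 = 85.36095 mL
New rate:
Dose = 2.6 mg/kg/hr × 96.5 kg = 250.9 mg/hr
Rate = 250.9 mg/hr ÷ 2.200772 mg/mL = 114.0054 mL/hr
Time remaining = 85.36095 mL ÷ 114.0054 mL/hr = 0.7487445 hr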